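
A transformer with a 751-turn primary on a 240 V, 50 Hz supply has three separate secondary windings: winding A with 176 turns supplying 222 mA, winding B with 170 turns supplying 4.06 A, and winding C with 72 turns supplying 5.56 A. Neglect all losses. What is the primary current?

I_p ≈ 1.50 A

V_A = 240 × 176/751 = 56.245 V; V_B = 240 × 170/751 = 54.328 V; V_C = 240 × 72/751 = 23.009 V.
P_out = V_A I_A + V_B I_B + V_C I_C = 56.245×0.222 + 54.328×4.06 + 23.009×5.56 = 12.486 + 220.57 + 127.93 = 360.99 W.
Ideal ⇒ P_in = P_out, so I_p = P_out/V_p = 360.99/240 = 1.50 A.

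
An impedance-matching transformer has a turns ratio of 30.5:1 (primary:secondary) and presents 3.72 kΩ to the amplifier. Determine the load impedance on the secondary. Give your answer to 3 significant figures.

Z_s = Z_p/(N_p/N_s)² = 3720/30.5² = 4.00 Ω.

Z_s ≈ 4.00 Ω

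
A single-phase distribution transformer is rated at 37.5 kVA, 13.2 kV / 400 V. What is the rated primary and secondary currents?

I_p = S/V_p = 37500/13200 = 2.84 A.
I_s = S/V_s = 37500/400 = 93.8 A.

I_p ≈ 2.84 A, I_s ≈ 93.8 A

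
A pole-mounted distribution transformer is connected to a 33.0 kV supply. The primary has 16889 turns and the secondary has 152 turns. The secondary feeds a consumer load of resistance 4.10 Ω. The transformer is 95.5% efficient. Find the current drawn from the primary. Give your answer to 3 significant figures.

V_s = 33000 × 152/16889 = 297.00 V.
I_s = V_s/R = 297.00/4.10 = 72.439 A.
P_out = V_s I_s = 297.00 × 72.439 = 21514 W.
P_in = P_out/η = 21514/0.955 = 22528 W.
I_p = P_in/V_p = 22528/33000 = 0.683 A.

I_p ≈ 0.683 A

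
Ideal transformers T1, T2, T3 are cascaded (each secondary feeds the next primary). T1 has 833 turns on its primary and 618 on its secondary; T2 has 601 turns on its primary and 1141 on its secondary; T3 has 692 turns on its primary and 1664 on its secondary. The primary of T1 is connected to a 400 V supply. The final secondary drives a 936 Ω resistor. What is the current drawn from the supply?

I_supply ≈ 4.90 A

Secondary of T1: V = 400.00 × 618/833 = 296.76 V.
Secondary of T2: V = 296.76 × 1141/601 = 563.40 V.
Secondary of T3: V = 563.40 × 1664/692 = 1354.8 V.
I_load = 1354.8/936 = 1.4474 A, so P_out = 1354.8 × 1.4474 = 1960.9 W.
All ideal ⇒ P_in = P_out, so I_supply = 1960.9/400 = 4.90 A.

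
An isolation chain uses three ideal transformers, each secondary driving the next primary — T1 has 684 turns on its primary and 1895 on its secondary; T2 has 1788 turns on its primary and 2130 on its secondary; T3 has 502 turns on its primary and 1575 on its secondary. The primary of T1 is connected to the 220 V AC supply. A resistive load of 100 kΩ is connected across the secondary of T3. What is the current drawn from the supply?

After T1: V = 220.00 × 1895/684 = 609.50 V.
After T2: V = 609.50 × 2130/1788 = 726.09 V.
After T3: V = 726.09 × 1575/502 = 2278.1 V.
I_load = 2278.1/100000 = 0.022781 A, so P_out = 2278.1 × 0.022781 = 51.895 W.
All ideal ⇒ P_in = P_out, so I_supply = 51.895/220 = 0.236 A.

I_supply ≈ 0.236 A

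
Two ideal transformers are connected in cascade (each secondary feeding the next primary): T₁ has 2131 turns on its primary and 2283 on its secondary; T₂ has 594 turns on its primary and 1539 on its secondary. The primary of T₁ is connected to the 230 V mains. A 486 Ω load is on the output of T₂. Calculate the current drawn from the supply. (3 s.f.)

Secondary of T₁: V = 230.00 × 2283/2131 = 246.41 V.
Secondary of T₂: V = 246.41 × 1539/594 = 638.41 V.
I_load = 638.41/486 = 1.3136 A, so P_out = 638.41 × 1.3136 = 838.63 W.
All ideal ⇒ P_in = P_out, so I_supply = 838.63/230 = 3.65 A.

I_supply ≈ 3.65 A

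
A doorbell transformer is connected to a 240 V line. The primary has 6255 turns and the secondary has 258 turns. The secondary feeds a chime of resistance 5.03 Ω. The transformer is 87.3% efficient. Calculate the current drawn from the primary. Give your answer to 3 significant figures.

V_s = 240 × 258/6255 = 9.8993 V.
I_s = V_s/R = 9.8993/5.03 = 1.9680 A.
P_out = V_s I_s = 9.8993 × 1.9680 = 19.482 W.
P_in = P_out/η = 19.482/0.873 = 22.316 W.
I_p = P_in/V_p = 22.316/240 = 0.0930 A.

I_p ≈ 0.0930 A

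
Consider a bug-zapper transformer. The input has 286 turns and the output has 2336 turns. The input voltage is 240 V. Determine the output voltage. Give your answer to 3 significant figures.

V_out/V_in = N_out/N_in, so V_out = 240 × 2336/286 = 1960 V.

V_out ≈ 1960 V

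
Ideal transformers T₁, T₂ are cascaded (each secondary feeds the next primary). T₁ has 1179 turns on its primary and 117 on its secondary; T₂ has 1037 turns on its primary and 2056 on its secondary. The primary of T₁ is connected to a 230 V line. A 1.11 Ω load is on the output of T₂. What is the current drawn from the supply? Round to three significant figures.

I_supply ≈ 8.02 A

After T₁: V = 230.00 × 117/1179 = 22.824 V.
After T₂: V = 22.824 × 2056/1037 = 45.253 V.
I_load = 45.253/1.11 = 40.768 A, so P_out = 45.253 × 40.768 = 1844.9 W.
All ideal ⇒ P_in = P_out, so I_supply = 1844.9/230 = 8.02 A.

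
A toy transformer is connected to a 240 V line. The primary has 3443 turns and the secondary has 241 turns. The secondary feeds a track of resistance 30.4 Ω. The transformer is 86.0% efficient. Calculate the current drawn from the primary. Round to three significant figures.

I_p ≈ 0.0450 A

V_s = 240 × 241/3443 = 16.799 V.
I_s = V_s/R = 16.799/30.4 = 0.55261 A.
P_out = V_s I_s = 16.799 × 0.55261 = 9.2834 W.
P_in = P_out/η = 9.2834/0.860 = 10.795 W.
I_p = P_in/V_p = 10.795/240 = 0.0450 A.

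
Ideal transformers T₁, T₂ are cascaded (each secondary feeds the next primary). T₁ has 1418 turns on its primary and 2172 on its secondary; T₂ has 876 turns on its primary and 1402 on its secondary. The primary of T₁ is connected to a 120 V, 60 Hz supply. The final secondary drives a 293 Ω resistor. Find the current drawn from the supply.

Secondary of T₁: V = 120.00 × 2172/1418 = 183.81 V.
Secondary of T₂: V = 183.81 × 1402/876 = 294.18 V.
I_load = 294.18/293 = 1.0040 A, so P_out = 294.18 × 1.0040 = 295.36 W.
All ideal ⇒ P_in = P_out, so I_supply = 295.36/120 = 2.46 A.

I_supply ≈ 2.46 A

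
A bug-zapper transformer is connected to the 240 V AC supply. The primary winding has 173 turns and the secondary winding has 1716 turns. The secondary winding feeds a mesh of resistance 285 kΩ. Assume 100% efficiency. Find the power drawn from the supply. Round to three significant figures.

V_s = V_p × N_s/N_p = 240 × 1716/173 = 2380.6 V.
I_s = V_s/R = 2380.6/285000 = 0.0083529 A.
I_p = I_s × N_s/N_p = 0.0083529 × 1716/173 = 0.082853 A.
P = V_p I_p = 240 × 0.082853 = 19.9 W.

P ≈ 19.9 W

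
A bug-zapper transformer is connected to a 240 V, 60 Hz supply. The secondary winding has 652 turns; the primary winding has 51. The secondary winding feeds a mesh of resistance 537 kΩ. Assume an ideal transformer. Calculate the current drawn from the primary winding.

I_p ≈ 0.0730 A

V_s = V_p × N_s/N_p = 240 × 652/51 = 3068.2 V.
I_s = V_s/R = 3068.2/537000 = 0.0057137 A.
For an ideal transformer I_p N_p = I_s N_s, so I_p = 0.0057137 × 652/51 = 0.0730 A.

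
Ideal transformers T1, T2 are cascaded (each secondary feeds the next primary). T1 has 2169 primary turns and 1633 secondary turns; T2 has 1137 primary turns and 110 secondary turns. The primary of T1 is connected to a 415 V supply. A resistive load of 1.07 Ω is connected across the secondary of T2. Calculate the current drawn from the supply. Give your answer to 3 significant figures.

I_supply ≈ 2.06 A

Secondary of T1: V = 415.00 × 1633/2169 = 312.45 V.
Secondary of T2: V = 312.45 × 110/1137 = 30.228 V.
I_load = 30.228/1.07 = 28.250 A, so P_out = 30.228 × 28.250 = 853.95 W.
All ideal ⇒ P_in = P_out, so I_supply = 853.95/415 = 2.06 A.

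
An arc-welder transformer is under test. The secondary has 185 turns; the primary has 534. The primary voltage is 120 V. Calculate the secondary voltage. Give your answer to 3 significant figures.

V_s/V_p = N_s/N_p, so V_s = 120 × 185/534 = 41.6 V.

V_s ≈ 41.6 V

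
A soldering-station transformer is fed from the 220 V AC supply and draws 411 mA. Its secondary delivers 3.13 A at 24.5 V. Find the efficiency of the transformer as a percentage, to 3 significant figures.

P_in = 220 × 0.411 = 90.4200 W.
P_out = 24.5 × 3.13 = 76.6850 W.
η = P_out/P_in = 76.6850/90.4200 = 0.848.

η ≈ 84.8%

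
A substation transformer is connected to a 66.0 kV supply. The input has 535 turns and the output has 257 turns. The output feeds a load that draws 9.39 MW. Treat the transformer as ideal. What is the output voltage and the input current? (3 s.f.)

V_out ≈ 31700 V, I_in ≈ 142 A

V_out = V_in × N_out/N_in = 66000 × 257/535 = 31705 V.
I_out = P/V_out = 9.39×10^6/31705 = 296.17 A.
I_in = I_out × N_out/N_in = 296.17 × 257/535 = 142 A.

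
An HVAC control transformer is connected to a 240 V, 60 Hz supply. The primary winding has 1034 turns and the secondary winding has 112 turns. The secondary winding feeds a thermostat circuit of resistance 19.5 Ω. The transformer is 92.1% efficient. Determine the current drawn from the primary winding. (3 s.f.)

V_s = 240 × 112/1034 = 25.996 V.
I_s = V_s/R = 25.996/19.5 = 1.3331 A.
P_out = V_s I_s = 25.996 × 1.3331 = 34.656 W.
P_in = P_out/η = 34.656/0.921 = 37.629 W.
I_p = P_in/V_p = 37.629/240 = 0.157 A.

I_p ≈ 0.157 A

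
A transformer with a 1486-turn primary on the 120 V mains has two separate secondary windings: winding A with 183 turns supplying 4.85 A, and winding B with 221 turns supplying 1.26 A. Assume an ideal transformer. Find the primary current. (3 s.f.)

I_p ≈ 0.785 A

V_A = 120 × 183/1486 = 14.778 V; V_B = 120 × 221/1486 = 17.847 V.
P_out = V_A I_A + V_B I_B = 14.778×4.85 + 17.847×1.26 = 71.673 + 22.487 = 94.160 W.
Ideal ⇒ P_in = P_out, so I_p = P_out/V_p = 94.160/120 = 0.785 A.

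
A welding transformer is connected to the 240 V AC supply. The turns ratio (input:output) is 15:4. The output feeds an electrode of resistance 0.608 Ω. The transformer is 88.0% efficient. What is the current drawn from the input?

V_out = 240 × 4/15 = 64.000 V.
I_out = V_out/R = 64.000/0.608 = 105.26 A.
P_out = V_out I_out = 64.000 × 105.26 = 6736.8 W.
P_in = P_out/η = 6736.8/0.880 = 7655.5 W.
I_in = P_in/V_in = 7655.5/240 = 31.9 A.

I_in ≈ 31.9 A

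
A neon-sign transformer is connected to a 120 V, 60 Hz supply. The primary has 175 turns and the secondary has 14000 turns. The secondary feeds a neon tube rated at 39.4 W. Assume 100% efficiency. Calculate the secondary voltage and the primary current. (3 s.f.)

V_s = V_p × N_s/N_p = 120 × 14000/175 = 9600.0 V.
I_s = P/V_s = 39.4/9600.0 = 0.0041042 A.
I_p = I_s × N_s/N_p = 0.0041042 × 14000/175 = 0.328 A.

V_s ≈ 9600 V, I_p ≈ 0.328 A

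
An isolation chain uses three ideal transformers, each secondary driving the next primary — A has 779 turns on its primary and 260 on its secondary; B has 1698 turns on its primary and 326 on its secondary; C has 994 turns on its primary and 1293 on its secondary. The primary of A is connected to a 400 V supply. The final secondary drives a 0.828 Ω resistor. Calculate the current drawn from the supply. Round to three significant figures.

I_supply ≈ 3.36 A

Secondary of A: V = 400.00 × 260/779 = 133.50 V.
Secondary of B: V = 133.50 × 326/1698 = 25.632 V.
Secondary of C: V = 25.632 × 1293/994 = 33.342 V.
I_load = 33.342/0.828 = 40.268 A, so P_out = 33.342 × 40.268 = 1342.6 W.
All ideal ⇒ P_in = P_out, so I_supply = 1342.6/400 = 3.36 A.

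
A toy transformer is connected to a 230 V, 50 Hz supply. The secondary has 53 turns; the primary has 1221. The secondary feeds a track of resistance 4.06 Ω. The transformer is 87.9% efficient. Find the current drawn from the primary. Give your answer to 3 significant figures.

V_s = 230 × 53/1221 = 9.9836 V.
I_s = V_s/R = 9.9836/4.06 = 2.4590 A.
P_out = V_s I_s = 9.9836 × 2.4590 = 24.550 W.
P_in = P_out/η = 24.550/0.879 = 27.929 W.
I_p = P_in/V_p = 27.929/230 = 0.121 A.

I_p ≈ 0.121 A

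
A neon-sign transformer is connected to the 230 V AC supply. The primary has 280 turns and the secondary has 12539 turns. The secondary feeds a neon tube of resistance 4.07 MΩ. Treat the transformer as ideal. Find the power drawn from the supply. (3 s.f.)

P ≈ 26.1 W

V_s = V_p × N_s/N_p = 230 × 12539/280 = 10300 V.
I_s = V_s/R = 10300/(4.07×10^6) = 0.0025307 A.
I_p = I_s × N_s/N_p = 0.0025307 × 12539/280 = 0.11333 A.
P = V_p I_p = 230 × 0.11333 = 26.1 W.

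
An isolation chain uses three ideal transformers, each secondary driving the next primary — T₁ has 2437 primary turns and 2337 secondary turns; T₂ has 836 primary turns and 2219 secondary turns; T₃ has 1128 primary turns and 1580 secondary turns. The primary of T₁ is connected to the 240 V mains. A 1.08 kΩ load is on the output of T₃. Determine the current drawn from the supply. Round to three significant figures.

I_supply ≈ 2.82 A

After T₁: V = 240.00 × 2337/2437 = 230.15 V.
After T₂: V = 230.15 × 2219/836 = 610.89 V.
After T₃: V = 610.89 × 1580/1128 = 855.68 V.
I_load = 855.68/1080 = 0.79230 A, so P_out = 855.68 × 0.79230 = 677.96 W.
All ideal ⇒ P_in = P_out, so I_supply = 677.96/240 = 2.82 A.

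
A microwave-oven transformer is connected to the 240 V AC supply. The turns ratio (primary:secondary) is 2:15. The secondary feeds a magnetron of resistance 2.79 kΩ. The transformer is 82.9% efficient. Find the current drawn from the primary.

V_s = 240 × 15/2 = 1800.0 V.
I_s = V_s/R = 1800.0/2790 = 0.64516 A.
P_out = V_s I_s = 1800.0 × 0.64516 = 1161.3 W.
P_in = P_out/η = 1161.3/0.829 = 1400.8 W.
I_p = P_in/V_p = 1400.8/240 = 5.84 A.

I_p ≈ 5.84 A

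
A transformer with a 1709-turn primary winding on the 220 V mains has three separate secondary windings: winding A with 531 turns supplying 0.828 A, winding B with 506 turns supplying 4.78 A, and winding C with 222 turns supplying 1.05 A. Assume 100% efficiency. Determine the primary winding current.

V_A = 220 × 531/1709 = 68.356 V; V_B = 220 × 506/1709 = 65.138 V; V_C = 220 × 222/1709 = 28.578 V.
P_out = V_A I_A + V_B I_B + V_C I_C = 68.356×0.828 + 65.138×4.78 + 28.578×1.05 = 56.599 + 311.36 + 30.007 = 397.96 W.
Ideal ⇒ P_in = P_out, so I_p = P_out/V_p = 397.96/220 = 1.81 A.

I_p ≈ 1.81 A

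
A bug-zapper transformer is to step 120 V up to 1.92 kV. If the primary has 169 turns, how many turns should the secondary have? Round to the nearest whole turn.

N_s = 2704 turns

N_s/N_p = V_s/V_p, so N_s = 169 × 1920/120 = 2704.0 ≈ 2704 turns.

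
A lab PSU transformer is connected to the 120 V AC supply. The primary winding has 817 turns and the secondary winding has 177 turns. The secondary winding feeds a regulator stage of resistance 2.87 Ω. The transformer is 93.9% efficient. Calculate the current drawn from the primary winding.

I_p ≈ 2.09 A

V_s = 120 × 177/817 = 25.998 V.
I_s = V_s/R = 25.998/2.87 = 9.0584 A.
P_out = V_s I_s = 25.998 × 9.0584 = 235.50 W.
P_in = P_out/η = 235.50/0.939 = 250.79 W.
I_p = P_in/V_p = 250.79/120 = 2.09 A.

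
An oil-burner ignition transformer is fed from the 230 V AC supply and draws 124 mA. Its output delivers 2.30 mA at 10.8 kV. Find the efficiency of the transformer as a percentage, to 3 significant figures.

P_in = 230 × 0.124 = 28.5200 W.
P_out = 10800 × 0.00230 = 24.8400 W.
η = P_out/P_in = 24.8400/28.5200 = 0.871.

η ≈ 87.1%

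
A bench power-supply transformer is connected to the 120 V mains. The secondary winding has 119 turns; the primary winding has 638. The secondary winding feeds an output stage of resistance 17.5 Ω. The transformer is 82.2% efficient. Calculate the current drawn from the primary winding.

V_s = 120 × 119/638 = 22.382 V.
I_s = V_s/R = 22.382/17.5 = 1.2790 A.
P_out = V_s I_s = 22.382 × 1.2790 = 28.627 W.
P_in = P_out/η = 28.627/0.822 = 34.826 W.
I_p = P_in/V_p = 34.826/120 = 0.290 A.

I_p ≈ 0.290 A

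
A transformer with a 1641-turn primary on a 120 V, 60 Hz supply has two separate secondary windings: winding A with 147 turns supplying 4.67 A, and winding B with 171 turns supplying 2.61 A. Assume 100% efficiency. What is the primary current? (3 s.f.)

I_p ≈ 0.690 A

V_A = 120 × 147/1641 = 10.750 V; V_B = 120 × 171/1641 = 12.505 V.
P_out = V_A I_A + V_B I_B = 10.750×4.67 + 12.505×2.61 = 50.200 + 32.637 = 82.837 W.
Ideal ⇒ P_in = P_out, so I_p = P_out/V_p = 82.837/120 = 0.690 A.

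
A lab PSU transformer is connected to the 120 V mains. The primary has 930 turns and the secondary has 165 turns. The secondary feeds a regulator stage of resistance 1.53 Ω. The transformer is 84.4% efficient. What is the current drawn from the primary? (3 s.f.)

I_p ≈ 2.93 A

V_s = 120 × 165/930 = 21.290 V.
I_s = V_s/R = 21.290/1.53 = 13.915 A.
P_out = V_s I_s = 21.290 × 13.915 = 296.26 W.
P_in = P_out/η = 296.26/0.844 = 351.02 W.
I_p = P_in/V_p = 351.02/120 = 2.93 A.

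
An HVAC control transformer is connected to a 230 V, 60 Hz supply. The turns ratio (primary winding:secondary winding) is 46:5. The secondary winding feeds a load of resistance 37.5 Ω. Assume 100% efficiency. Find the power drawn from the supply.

V_s = V_p × N_s/N_p = 230 × 5/46 = 25.000 V.
I_s = V_s/R = 25.000/37.5 = 0.66667 A.
I_p = I_s × N_s/N_p = 0.66667 × 5/46 = 0.072464 A.
P = V_p I_p = 230 × 0.072464 = 16.7 W.

P ≈ 16.7 W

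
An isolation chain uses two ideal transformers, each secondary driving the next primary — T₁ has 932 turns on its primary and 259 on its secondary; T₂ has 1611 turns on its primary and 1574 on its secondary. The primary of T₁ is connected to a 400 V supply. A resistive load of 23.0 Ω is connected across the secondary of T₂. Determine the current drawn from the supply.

I_supply ≈ 1.28 A

After T₁: V = 400.00 × 259/932 = 111.16 V.
After T₂: V = 111.16 × 1574/1611 = 108.61 V.
I_load = 108.61/23.0 = 4.7220 A, so P_out = 108.61 × 4.7220 = 512.84 W.
All ideal ⇒ P_in = P_out, so I_supply = 512.84/400 = 1.28 A.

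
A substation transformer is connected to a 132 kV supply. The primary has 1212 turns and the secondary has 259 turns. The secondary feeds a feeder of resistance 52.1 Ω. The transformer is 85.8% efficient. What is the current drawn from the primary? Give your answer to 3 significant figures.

I_p ≈ 135 A

V_s = 132000 × 259/1212 = 28208 V.
I_s = V_s/R = 28208/52.1 = 541.42 A.
P_out = V_s I_s = 28208 × 541.42 = 1.5272×10^7 W.
P_in = P_out/η = 1.5272×10^7/0.858 = 1.7800×10^7 W.
I_p = P_in/V_p = 1.7800×10^7/132000 = 135 A.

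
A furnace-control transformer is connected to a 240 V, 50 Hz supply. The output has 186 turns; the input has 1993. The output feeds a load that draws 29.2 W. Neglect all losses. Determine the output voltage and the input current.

V_out ≈ 22.4 V, I_in ≈ 0.122 A

V_out = V_in × N_out/N_in = 240 × 186/1993 = 22.398 V.
I_out = P/V_out = 29.2/22.398 = 1.3037 A.
I_in = I_out × N_out/N_in = 1.3037 × 186/1993 = 0.122 A.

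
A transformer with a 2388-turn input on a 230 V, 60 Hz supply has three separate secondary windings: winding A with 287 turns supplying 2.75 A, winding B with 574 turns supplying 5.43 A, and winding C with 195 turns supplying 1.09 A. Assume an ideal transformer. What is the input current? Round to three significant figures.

I_in ≈ 1.72 A

V_A = 230 × 287/2388 = 27.642 V; V_B = 230 × 574/2388 = 55.285 V; V_C = 230 × 195/2388 = 18.781 V.
P_out = V_A I_A + V_B I_B + V_C I_C = 27.642×2.75 + 55.285×5.43 + 18.781×1.09 = 76.017 + 300.20 + 20.472 = 396.68 W.
Ideal ⇒ P_in = P_out, so I_in = P_out/V_in = 396.68/230 = 1.72 A.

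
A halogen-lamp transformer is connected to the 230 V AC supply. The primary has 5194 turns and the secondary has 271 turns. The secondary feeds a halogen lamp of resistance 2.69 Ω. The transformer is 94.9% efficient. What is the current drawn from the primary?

V_s = 230 × 271/5194 = 12.000 V.
I_s = V_s/R = 12.000/2.69 = 4.4611 A.
P_out = V_s I_s = 12.000 × 4.4611 = 53.535 W.
P_in = P_out/η = 53.535/0.949 = 56.412 W.
I_p = P_in/V_p = 56.412/230 = 0.245 A.

I_p ≈ 0.245 A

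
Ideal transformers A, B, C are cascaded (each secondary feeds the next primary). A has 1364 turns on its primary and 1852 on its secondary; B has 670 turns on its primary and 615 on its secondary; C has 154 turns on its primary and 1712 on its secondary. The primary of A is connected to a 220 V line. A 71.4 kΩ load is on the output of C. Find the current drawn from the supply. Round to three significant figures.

Secondary of A: V = 220.00 × 1852/1364 = 298.71 V.
Secondary of B: V = 298.71 × 615/670 = 274.19 V.
Secondary of C: V = 274.19 × 1712/154 = 3048.1 V.
I_load = 3048.1/71400 = 0.042691 A, so P_out = 3048.1 × 0.042691 = 130.13 W.
All ideal ⇒ P_in = P_out, so I_supply = 130.13/220 = 0.591 A.

I_supply ≈ 0.591 A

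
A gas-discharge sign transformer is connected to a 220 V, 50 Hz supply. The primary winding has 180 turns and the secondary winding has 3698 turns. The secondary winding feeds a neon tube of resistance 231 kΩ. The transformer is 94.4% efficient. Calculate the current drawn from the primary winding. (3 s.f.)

V_s = 220 × 3698/180 = 4519.8 V.
I_s = V_s/R = 4519.8/231000 = 0.019566 A.
P_out = V_s I_s = 4519.8 × 0.019566 = 88.435 W.
P_in = P_out/η = 88.435/0.944 = 93.681 W.
I_p = P_in/V_p = 93.681/220 = 0.426 A.

I_p ≈ 0.426 A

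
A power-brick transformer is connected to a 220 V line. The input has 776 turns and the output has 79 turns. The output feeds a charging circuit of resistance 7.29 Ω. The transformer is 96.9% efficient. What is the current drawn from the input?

I_in ≈ 0.323 A

V_out = 220 × 79/776 = 22.397 V.
I_out = V_out/R = 22.397/7.29 = 3.0723 A.
P_out = V_out I_out = 22.397 × 3.0723 = 68.810 W.
P_in = P_out/η = 68.810/0.969 = 71.011 W.
I_in = P_in/V_in = 71.011/220 = 0.323 A.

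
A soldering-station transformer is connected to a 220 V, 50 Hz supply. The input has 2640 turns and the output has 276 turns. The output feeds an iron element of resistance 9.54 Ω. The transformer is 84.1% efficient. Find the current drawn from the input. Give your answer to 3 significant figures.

I_in ≈ 0.300 A

V_out = 220 × 276/2640 = 23.000 V.
I_out = V_out/R = 23.000/9.54 = 2.4109 A.
P_out = V_out I_out = 23.000 × 2.4109 = 55.451 W.
P_in = P_out/η = 55.451/0.841 = 65.934 W.
I_in = P_in/V_in = 65.934/220 = 0.300 A.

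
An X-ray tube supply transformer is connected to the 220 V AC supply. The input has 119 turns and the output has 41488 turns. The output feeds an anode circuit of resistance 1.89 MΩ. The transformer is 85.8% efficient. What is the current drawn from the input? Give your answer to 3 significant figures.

I_in ≈ 16.5 A

V_out = 220 × 41488/119 = 76701 V.
I_out = V_out/R = 76701/(1.89×10^6) = 0.040582 A.
P_out = V_out I_out = 76701 × 0.040582 = 3112.7 W.
P_in = P_out/η = 3112.7/0.858 = 3627.8 W.
I_in = P_in/V_in = 3627.8/220 = 16.5 A.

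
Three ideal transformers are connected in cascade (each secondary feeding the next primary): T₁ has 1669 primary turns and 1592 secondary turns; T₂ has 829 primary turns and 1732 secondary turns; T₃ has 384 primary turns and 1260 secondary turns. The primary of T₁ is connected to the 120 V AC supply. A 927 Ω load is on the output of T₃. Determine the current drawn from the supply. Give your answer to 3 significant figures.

I_supply ≈ 5.54 A

Secondary of T₁: V = 120.00 × 1592/1669 = 114.46 V.
Secondary of T₂: V = 114.46 × 1732/829 = 239.15 V.
Secondary of T₃: V = 239.15 × 1260/384 = 784.69 V.
I_load = 784.69/927 = 0.84649 A, so P_out = 784.69 × 0.84649 = 664.23 W.
All ideal ⇒ P_in = P_out, so I_supply = 664.23/120 = 5.54 A.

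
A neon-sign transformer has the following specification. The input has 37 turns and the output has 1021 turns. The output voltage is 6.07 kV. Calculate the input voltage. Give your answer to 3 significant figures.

V_in ≈ 220 V

V_in/V_out = N_in/N_out, so V_in = 6070 × 37/1021 = 220 V.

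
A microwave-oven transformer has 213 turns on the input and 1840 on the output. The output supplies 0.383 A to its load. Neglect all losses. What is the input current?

I_in ≈ 3.31 A

For an ideal transformer I_in/I_out = N_out/N_in, so I_in = 0.383 × 1840/213 = 3.31 A.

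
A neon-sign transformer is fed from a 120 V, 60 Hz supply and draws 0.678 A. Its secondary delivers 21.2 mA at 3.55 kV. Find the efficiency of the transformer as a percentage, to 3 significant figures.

η ≈ 92.5%

P_in = 120 × 0.678 = 81.3600 W.
P_out = 3550 × 0.0212 = 75.2600 W.
η = P_out/P_in = 75.2600/81.3600 = 0.925.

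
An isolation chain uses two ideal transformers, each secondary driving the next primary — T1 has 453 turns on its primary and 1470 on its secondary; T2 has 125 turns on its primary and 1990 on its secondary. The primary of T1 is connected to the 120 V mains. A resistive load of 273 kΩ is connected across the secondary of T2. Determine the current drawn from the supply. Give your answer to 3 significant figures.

I_supply ≈ 1.17 A

Secondary of T1: V = 120.00 × 1470/453 = 389.40 V.
Secondary of T2: V = 389.40 × 1990/125 = 6199.3 V.
I_load = 6199.3/273000 = 0.022708 A, so P_out = 6199.3 × 0.022708 = 140.77 W.
All ideal ⇒ P_in = P_out, so I_supply = 140.77/120 = 1.17 A.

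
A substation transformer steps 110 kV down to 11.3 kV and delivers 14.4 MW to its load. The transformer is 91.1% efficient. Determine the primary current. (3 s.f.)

P_in = P_out/η = 1.44×10^7/0.911 = 1.5807×10^7 W.
I_p = P_in/V_p = 1.5807×10^7/110000 = 144 A.

I_p ≈ 144 A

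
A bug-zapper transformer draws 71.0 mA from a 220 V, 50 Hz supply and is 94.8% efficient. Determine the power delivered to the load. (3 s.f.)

P_out ≈ 14.8 W

P_in = V_in I_in = 220 × 0.0710 = 15.620 W.
P_out = η P_in = 0.948 × 15.620 = 14.8 W.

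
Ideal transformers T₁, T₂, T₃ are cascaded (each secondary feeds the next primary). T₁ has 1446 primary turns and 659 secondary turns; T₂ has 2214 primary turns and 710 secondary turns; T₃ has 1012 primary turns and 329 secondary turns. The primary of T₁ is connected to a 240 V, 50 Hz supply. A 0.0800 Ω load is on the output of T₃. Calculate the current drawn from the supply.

Secondary of T₁: V = 240.00 × 659/1446 = 109.38 V.
Secondary of T₂: V = 109.38 × 710/2214 = 35.076 V.
Secondary of T₃: V = 35.076 × 329/1012 = 11.403 V.
I_load = 11.403/0.0800 = 142.54 A, so P_out = 11.403 × 142.54 = 1625.4 W.
All ideal ⇒ P_in = P_out, so I_supply = 1625.4/240 = 6.77 A.

I_supply ≈ 6.77 A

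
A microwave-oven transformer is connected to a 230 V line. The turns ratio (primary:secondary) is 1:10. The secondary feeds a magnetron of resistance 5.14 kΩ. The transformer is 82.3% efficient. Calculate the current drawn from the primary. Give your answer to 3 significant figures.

I_p ≈ 5.44 A

V_s = 230 × 10/1 = 2300.0 V.
I_s = V_s/R = 2300.0/5140 = 0.44747 A.
P_out = V_s I_s = 2300.0 × 0.44747 = 1029.2 W.
P_in = P_out/η = 1029.2/0.823 = 1250.5 W.
I_p = P_in/V_p = 1250.5/230 = 5.44 A.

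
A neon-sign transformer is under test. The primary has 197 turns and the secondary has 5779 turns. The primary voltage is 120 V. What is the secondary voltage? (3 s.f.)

V_s/V_p = N_s/N_p, so V_s = 120 × 5779/197 = 3520 V.

V_s ≈ 3520 V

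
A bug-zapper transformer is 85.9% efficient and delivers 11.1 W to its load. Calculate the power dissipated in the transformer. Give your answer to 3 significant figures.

P_in = P_out/η = 11.1/0.859 = 12.9220 W.
P_loss = P_in − P_out = 12.9220 − 11.1 = 1.82 W.

P_loss ≈ 1.82 W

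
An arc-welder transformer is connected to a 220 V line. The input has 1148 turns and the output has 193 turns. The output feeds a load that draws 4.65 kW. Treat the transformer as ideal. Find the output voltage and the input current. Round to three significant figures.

V_out ≈ 37.0 V, I_in ≈ 21.1 A

V_out = V_in × N_out/N_in = 220 × 193/1148 = 36.986 V.
I_out = P/V_out = 4650/36.986 = 125.72 A.
I_in = I_out × N_out/N_in = 125.72 × 193/1148 = 21.1 A.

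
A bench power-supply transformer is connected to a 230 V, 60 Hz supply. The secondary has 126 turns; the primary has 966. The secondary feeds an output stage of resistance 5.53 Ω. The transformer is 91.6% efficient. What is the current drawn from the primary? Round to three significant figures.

V_s = 230 × 126/966 = 30.000 V.
I_s = V_s/R = 30.000/5.53 = 5.4250 A.
P_out = V_s I_s = 30.000 × 5.4250 = 162.75 W.
P_in = P_out/η = 162.75/0.916 = 177.67 W.
I_p = P_in/V_p = 177.67/230 = 0.772 A.

I_p ≈ 0.772 A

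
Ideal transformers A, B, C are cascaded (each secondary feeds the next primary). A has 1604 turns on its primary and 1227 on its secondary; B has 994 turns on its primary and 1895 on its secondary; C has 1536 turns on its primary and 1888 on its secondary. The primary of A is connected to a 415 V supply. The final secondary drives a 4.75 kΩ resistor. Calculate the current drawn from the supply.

After A: V = 415.00 × 1227/1604 = 317.46 V.
After B: V = 317.46 × 1895/994 = 605.22 V.
After C: V = 605.22 × 1888/1536 = 743.91 V.
I_load = 743.91/4750 = 0.15661 A, so P_out = 743.91 × 0.15661 = 116.51 W.
All ideal ⇒ P_in = P_out, so I_supply = 116.51/415 = 0.281 A.

I_supply ≈ 0.281 A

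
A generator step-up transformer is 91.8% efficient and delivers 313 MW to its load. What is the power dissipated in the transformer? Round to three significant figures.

P_in = P_out/η = 3.13×10^8/0.918 = 3.40959×10^8 W.
P_loss = P_in − P_out = 3.40959×10^8 − 3.13×10^8 = 2.80×10^7 W.

P_loss ≈ 2.80×10^7 W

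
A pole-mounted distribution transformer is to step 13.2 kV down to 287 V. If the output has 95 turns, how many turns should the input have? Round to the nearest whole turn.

N_in = 4369 turns

N_in/N_out = V_in/V_out, so N_in = 95 × 13200/287 = 4369.3 ≈ 4369 turns.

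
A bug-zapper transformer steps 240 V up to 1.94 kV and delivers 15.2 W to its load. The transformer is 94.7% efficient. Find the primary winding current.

I_p ≈ 0.0669 A

P_in = P_out/η = 15.2/0.947 = 16.051 W.
I_p = P_in/V_p = 16.051/240 = 0.0669 A.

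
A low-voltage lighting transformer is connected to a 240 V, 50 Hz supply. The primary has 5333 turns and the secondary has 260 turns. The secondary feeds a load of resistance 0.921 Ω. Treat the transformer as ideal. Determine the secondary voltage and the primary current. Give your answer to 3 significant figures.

V_s ≈ 11.7 V, I_p ≈ 0.619 A

V_s = V_p × N_s/N_p = 240 × 260/5333 = 11.701 V.
I_s = V_s/R = 11.701/0.921 = 12.704 A.
I_p = I_s × N_s/N_p = 12.704 × 260/5333 = 0.619 A.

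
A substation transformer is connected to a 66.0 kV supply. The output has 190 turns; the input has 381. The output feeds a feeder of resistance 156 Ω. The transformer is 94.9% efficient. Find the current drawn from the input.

I_in ≈ 111 A

V_out = 66000 × 190/381 = 32913 V.
I_out = V_out/R = 32913/156 = 210.98 A.
P_out = V_out I_out = 32913 × 210.98 = 6.9442×10^6 W.
P_in = P_out/η = 6.9442×10^6/0.949 = 7.3174×10^6 W.
I_in = P_in/V_in = 7.3174×10^6/66000 = 111 A.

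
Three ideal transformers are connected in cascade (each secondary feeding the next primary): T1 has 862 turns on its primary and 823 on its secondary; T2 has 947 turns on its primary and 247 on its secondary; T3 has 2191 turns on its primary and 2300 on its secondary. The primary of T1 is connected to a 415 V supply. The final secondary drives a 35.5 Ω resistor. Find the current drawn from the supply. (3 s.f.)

After T1: V = 415.00 × 823/862 = 396.22 V.
After T2: V = 396.22 × 247/947 = 103.34 V.
After T3: V = 103.34 × 2300/2191 = 108.49 V.
I_load = 108.49/35.5 = 3.0559 A, so P_out = 108.49 × 3.0559 = 331.53 W.
All ideal ⇒ P_in = P_out, so I_supply = 331.53/415 = 0.799 A.

I_supply ≈ 0.799 A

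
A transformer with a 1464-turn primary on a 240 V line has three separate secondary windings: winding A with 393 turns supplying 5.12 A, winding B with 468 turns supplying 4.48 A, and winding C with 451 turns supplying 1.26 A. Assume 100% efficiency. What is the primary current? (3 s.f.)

V_A = 240 × 393/1464 = 64.426 V; V_B = 240 × 468/1464 = 76.721 V; V_C = 240 × 451/1464 = 73.934 V.
P_out = V_A I_A + V_B I_B + V_C I_C = 64.426×5.12 + 76.721×4.48 + 73.934×1.26 = 329.86 + 343.71 + 93.157 = 766.73 W.
Ideal ⇒ P_in = P_out, so I_p = P_out/V_p = 766.73/240 = 3.19 A.

I_p ≈ 3.19 A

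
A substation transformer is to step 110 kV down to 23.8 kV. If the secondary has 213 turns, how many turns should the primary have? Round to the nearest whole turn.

N_p = 984 turns

N_p/N_s = V_p/V_s, so N_p = 213 × 110000/23800 = 984.5 ≈ 984 turns.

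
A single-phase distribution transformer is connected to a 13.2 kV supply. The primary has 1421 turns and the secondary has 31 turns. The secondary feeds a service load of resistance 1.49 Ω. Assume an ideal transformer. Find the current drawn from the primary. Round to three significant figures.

I_p ≈ 4.22 A

V_s = V_p × N_s/N_p = 13200 × 31/1421 = 287.97 V.
I_s = V_s/R = 287.97/1.49 = 193.27 A.
For an ideal transformer I_p N_p = I_s N_s, so I_p = 193.27 × 31/1421 = 4.22 A.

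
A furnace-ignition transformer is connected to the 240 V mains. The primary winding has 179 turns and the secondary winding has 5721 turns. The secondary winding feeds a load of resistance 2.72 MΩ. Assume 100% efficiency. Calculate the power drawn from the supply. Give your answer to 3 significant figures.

V_s = V_p × N_s/N_p = 240 × 5721/179 = 7670.6 V.
I_s = V_s/R = 7670.6/(2.72×10^6) = 0.0028201 A.
I_p = I_s × N_s/N_p = 0.0028201 × 5721/179 = 0.090132 A.
P = V_p I_p = 240 × 0.090132 = 21.6 W.

P ≈ 21.6 W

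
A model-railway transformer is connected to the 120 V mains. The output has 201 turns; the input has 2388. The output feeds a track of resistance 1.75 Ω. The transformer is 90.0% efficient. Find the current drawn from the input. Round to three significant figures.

I_in ≈ 0.540 A

V_out = 120 × 201/2388 = 10.101 V.
I_out = V_out/R = 10.101/1.75 = 5.7717 A.
P_out = V_out I_out = 10.101 × 5.7717 = 58.297 W.
P_in = P_out/η = 58.297/0.900 = 64.775 W.
I_in = P_in/V_in = 64.775/120 = 0.540 A.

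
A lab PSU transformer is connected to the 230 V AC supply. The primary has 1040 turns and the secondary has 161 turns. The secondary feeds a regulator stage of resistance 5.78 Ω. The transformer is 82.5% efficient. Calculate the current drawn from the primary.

V_s = 230 × 161/1040 = 35.606 V.
I_s = V_s/R = 35.606/5.78 = 6.1602 A.
P_out = V_s I_s = 35.606 × 6.1602 = 219.34 W.
P_in = P_out/η = 219.34/0.825 = 265.86 W.
I_p = P_in/V_p = 265.86/230 = 1.16 A.

I_p ≈ 1.16 A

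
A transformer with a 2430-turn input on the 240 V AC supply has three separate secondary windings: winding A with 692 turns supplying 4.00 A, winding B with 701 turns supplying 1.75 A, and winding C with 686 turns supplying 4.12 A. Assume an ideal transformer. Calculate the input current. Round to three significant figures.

I_in ≈ 2.81 A

V_A = 240 × 692/2430 = 68.346 V; V_B = 240 × 701/2430 = 69.235 V; V_C = 240 × 686/2430 = 67.753 V.
P_out = V_A I_A + V_B I_B + V_C I_C = 68.346×4.00 + 69.235×1.75 + 67.753×4.12 = 273.38 + 121.16 + 279.14 = 673.69 W.
Ideal ⇒ P_in = P_out, so I_in = P_out/V_in = 673.69/240 = 2.81 A.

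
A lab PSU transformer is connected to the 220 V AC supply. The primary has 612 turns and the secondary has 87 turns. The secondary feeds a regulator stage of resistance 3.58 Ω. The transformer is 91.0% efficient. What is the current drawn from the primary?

I_p ≈ 1.36 A

V_s = 220 × 87/612 = 31.275 V.
I_s = V_s/R = 31.275/3.58 = 8.7359 A.
P_out = V_s I_s = 31.275 × 8.7359 = 273.21 W.
P_in = P_out/η = 273.21/0.910 = 300.23 W.
I_p = P_in/V_p = 300.23/220 = 1.36 A.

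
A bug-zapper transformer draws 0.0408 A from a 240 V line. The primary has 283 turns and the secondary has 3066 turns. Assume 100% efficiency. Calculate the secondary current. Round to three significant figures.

I_s/I_p = N_p/N_s, so I_s = 0.0408 × 283/3066 = 0.00377 A.

I_s ≈ 0.00377 A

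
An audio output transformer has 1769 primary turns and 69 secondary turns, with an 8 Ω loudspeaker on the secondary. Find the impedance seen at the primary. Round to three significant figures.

Z_p = (N_p/N_s)² × Z_s = (1769/69)² × 8 = 5260 Ω.

Z_p ≈ 5260 Ω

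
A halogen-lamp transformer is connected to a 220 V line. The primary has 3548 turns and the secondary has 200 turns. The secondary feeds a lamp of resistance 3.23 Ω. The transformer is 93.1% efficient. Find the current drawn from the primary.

V_s = 220 × 200/3548 = 12.401 V.
I_s = V_s/R = 12.401/3.23 = 3.8394 A.
P_out = V_s I_s = 12.401 × 3.8394 = 47.614 W.
P_in = P_out/η = 47.614/0.931 = 51.143 W.
I_p = P_in/V_p = 51.143/220 = 0.232 A.

I_p ≈ 0.232 A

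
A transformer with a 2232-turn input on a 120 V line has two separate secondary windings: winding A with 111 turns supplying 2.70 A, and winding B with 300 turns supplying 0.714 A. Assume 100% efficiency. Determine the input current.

V_A = 120 × 111/2232 = 5.9677 V; V_B = 120 × 300/2232 = 16.129 V.
P_out = V_A I_A + V_B I_B = 5.9677×2.70 + 16.129×0.714 = 16.113 + 11.516 = 27.629 W.
Ideal ⇒ P_in = P_out, so I_in = P_out/V_in = 27.629/120 = 0.230 A.

I_in ≈ 0.230 A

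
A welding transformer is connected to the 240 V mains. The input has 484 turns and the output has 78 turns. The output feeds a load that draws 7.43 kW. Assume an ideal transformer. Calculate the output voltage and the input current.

V_out = V_in × N_out/N_in = 240 × 78/484 = 38.678 V.
I_out = P/V_out = 7430/38.678 = 192.10 A.
I_in = I_out × N_out/N_in = 192.10 × 78/484 = 31.0 A.

V_out ≈ 38.7 V, I_in ≈ 31.0 A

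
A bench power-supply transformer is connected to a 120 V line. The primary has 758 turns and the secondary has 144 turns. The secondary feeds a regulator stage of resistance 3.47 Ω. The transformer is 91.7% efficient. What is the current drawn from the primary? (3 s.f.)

I_p ≈ 1.36 A

V_s = 120 × 144/758 = 22.797 V.
I_s = V_s/R = 22.797/3.47 = 6.5697 A.
P_out = V_s I_s = 22.797 × 6.5697 = 149.77 W.
P_in = P_out/η = 149.77/0.917 = 163.32 W.
I_p = P_in/V_p = 163.32/120 = 1.36 A.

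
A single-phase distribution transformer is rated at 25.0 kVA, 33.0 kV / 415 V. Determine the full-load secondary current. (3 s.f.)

I_s = S/V_s = 25000/415 = 60.2 A.

I_s ≈ 60.2 A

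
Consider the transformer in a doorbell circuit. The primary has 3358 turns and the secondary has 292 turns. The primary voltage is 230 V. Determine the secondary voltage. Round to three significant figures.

V_s ≈ 20.0 V

V_s/V_p = N_s/N_p, so V_s = 230 × 292/3358 = 20.0 V.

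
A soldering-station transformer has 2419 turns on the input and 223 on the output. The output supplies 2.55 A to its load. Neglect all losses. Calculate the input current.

I_in ≈ 0.235 A

For an ideal transformer I_in/I_out = N_out/N_in, so I_in = 2.55 × 223/2419 = 0.235 A.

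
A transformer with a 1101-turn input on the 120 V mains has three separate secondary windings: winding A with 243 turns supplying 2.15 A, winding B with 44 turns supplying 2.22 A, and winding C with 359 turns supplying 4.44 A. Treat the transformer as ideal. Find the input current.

V_A = 120 × 243/1101 = 26.485 V; V_B = 120 × 44/1101 = 4.7956 V; V_C = 120 × 359/1101 = 39.128 V.
P_out = V_A I_A + V_B I_B + V_C I_C = 26.485×2.15 + 4.7956×2.22 + 39.128×4.44 = 56.943 + 10.646 + 173.73 = 241.32 W.
Ideal ⇒ P_in = P_out, so I_in = P_out/V_in = 241.32/120 = 2.01 A.

I_in ≈ 2.01 A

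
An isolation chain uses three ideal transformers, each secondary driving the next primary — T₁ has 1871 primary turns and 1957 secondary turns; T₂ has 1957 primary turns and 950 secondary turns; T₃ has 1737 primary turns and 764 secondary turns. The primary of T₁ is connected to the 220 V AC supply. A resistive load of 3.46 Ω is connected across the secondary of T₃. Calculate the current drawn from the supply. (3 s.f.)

Secondary of T₁: V = 220.00 × 1957/1871 = 230.11 V.
Secondary of T₂: V = 230.11 × 950/1957 = 111.70 V.
Secondary of T₃: V = 111.70 × 764/1737 = 49.132 V.
I_load = 49.132/3.46 = 14.200 A, so P_out = 49.132 × 14.200 = 697.68 W.
All ideal ⇒ P_in = P_out, so I_supply = 697.68/220 = 3.17 A.

I_supply ≈ 3.17 A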